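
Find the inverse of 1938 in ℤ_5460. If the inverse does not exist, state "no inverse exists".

no inverse exists

Compute gcd(1938, 5460):
5460 = 2*1938 + 1584
1938 = 1*1584 + 354
1584 = 4*354 + 168
354 = 2*168 + 18
168 = 9*18 + 6
18 = 3*6 + 0
The gcd is 6, not 1, hence no inverse exists.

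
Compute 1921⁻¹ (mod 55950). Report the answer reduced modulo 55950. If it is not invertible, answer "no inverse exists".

Run Euclid on (55950, 1921):
55950 = 29·1921 + 241
1921 = 7·241 + 234
241 = 1·234 + 7
234 = 33·7 + 3
7 = 2·3 + 1
3 = 3·1 + 0
gcd = 1, so the inverse exists. Back-substitute:
1 = 7 − 2·3
1 = −2·234 + 67·7
1 = 67·241 − 69·234
1 = −69·1921 + 550·241
1 = 550·55950 − 16019·1921
Hence 1921⁻¹ ≡ -16019 ≡ 39931 (mod 55950).

39931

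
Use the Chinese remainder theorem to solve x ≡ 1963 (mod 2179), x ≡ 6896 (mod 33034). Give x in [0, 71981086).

Write x = 1963 + 2179·k. Then 2179·k ≡ 6896 − 1963 ≡ 4933 (mod 33034).
Need 2179⁻¹ mod 33034. Extended Euclid on (33034, 2179):
33034 = 15×2179 + 349
2179 = 6×349 + 85
349 = 4×85 + 9
85 = 9×9 + 4
9 = 2×4 + 1
4 = 4×1 + 0
Back-substitute:
1 = 9 − 2·4
1 = −2·85 + 19·9
1 = 19·349 − 78·85
1 = −78·2179 + 487·349
1 = 487·33034 − 7383·2179
2179⁻¹ ≡ 25651 (mod 33034), so k ≡ 25651·4933 ≡ 16163 (mod 33034).
x = 1963 + 2179·16163 = 35221140.

35221140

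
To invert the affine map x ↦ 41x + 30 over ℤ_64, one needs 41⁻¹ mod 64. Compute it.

25

Apply the Euclidean algorithm to 64 and 41:
64 = 1×41 + 23
41 = 1×23 + 18
23 = 1×18 + 5
18 = 3×5 + 3
5 = 1×3 + 2
3 = 1×2 + 1
2 = 2×1 + 0
The gcd is 1. Working backward:
1 = 3 − 2
1 = −5 + 2·3
1 = 2·18 − 7·5
1 = −7·23 + 9·18
1 = 9·41 − 16·23
1 = −16·64 + 25·41
So 41·25 ≡ 1 (mod 64).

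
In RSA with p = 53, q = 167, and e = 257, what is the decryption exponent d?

5945

φ(n) = (p−1)(q−1) = 52·166 = 8632.
Need d with 257·d ≡ 1 (mod 8632). Apply the extended Euclidean algorithm:
8632 = 33×257 + 151
257 = 1×151 + 106
151 = 1×106 + 45
106 = 2×45 + 16
45 = 2×16 + 13
16 = 1×13 + 3
13 = 4×3 + 1
3 = 3×1 + 0
Back-substitute:
1 = 13 − 4·3
1 = −4·16 + 5·13
1 = 5·45 − 14·16
1 = −14·106 + 33·45
1 = 33·151 − 47·106
1 = −47·257 + 80·151
1 = 80·8632 − 2687·257
So 257·(-2687) ≡ 1 (mod 8632), hence d ≡ -2687 ≡ 5945 (mod 8632).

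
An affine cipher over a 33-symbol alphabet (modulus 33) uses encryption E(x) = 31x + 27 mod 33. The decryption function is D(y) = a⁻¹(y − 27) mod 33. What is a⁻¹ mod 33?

16

Apply the Euclidean algorithm to 33 and 31:
33 = 1*31 + 2
31 = 15*2 + 1
2 = 2*1 + 0
Since gcd(31, 33) = 1, back-substitute to write 1 as a combination:
1 = 31 − 15·2
1 = −15·33 + 16·31
So 31·16 ≡ 1 (mod 33).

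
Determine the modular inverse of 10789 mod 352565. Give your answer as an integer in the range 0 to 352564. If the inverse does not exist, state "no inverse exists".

Extended Euclidean algorithm:
352565 = 32×10789 + 7317
10789 = 1×7317 + 3472
7317 = 2×3472 + 373
3472 = 9×373 + 115
373 = 3×115 + 28
115 = 4×28 + 3
28 = 9×3 + 1
3 = 3×1 + 0
The gcd is 1. Working backward:
1 = 28 − 9·3
1 = −9·115 + 37·28
1 = 37·373 − 120·115
1 = −120·3472 + 1117·373
1 = 1117·7317 − 2354·3472
1 = −2354·10789 + 3471·7317
1 = 3471·352565 − 113426·10789
Hence 10789⁻¹ ≡ -113426 ≡ 239139 (mod 352565).

239139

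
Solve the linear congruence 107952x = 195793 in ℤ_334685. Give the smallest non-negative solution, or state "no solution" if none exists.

14719

First find gcd(107952, 334685):
334685 = 3×107952 + 10829
107952 = 9×10829 + 10491
10829 = 1×10491 + 338
10491 = 31×338 + 13
338 = 26×13 + 0
gcd = 13 and 13 | 195793, so solutions exist. Divide through by 13: 8304x ≡ 15061 (mod 25745).
Now find 8304⁻¹ mod 25745:
25745 = 3*8304 + 833
8304 = 9*833 + 807
833 = 1*807 + 26
807 = 31*26 + 1
26 = 26*1 + 0
Back-substitute:
1 = 807 − 31·26
1 = −31·833 + 32·807
1 = 32·8304 − 319·833
1 = −319·25745 + 989·8304
So 8304⁻¹ ≡ 989 (mod 25745).
Then x ≡ 989·15061 ≡ 14719 (mod 25745); the smallest non-negative solution is x = 14719.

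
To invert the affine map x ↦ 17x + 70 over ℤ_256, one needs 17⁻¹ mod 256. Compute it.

241

Extended Euclidean algorithm:
256 = 15·17 + 1
17 = 17·1 + 0
Since gcd(17, 256) = 1, back-substitute to write 1 as a combination:
1 = 256 − 15·17
Thus 17·(-15) ≡ 1 (mod 256); reducing, -15 mod 256 = 241.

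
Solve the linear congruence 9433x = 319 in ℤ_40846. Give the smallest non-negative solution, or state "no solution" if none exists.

11267

First find gcd(9433, 40846):
40846 = 4*9433 + 3114
9433 = 3*3114 + 91
3114 = 34*91 + 20
91 = 4*20 + 11
20 = 1*11 + 9
11 = 1*9 + 2
9 = 4*2 + 1
2 = 2*1 + 0
gcd = 1, so a unique solution mod 40846 exists.
Back-substitute for the Bézout coefficients:
1 = 9 − 4·2
1 = −4·11 + 5·9
1 = 5·20 − 9·11
1 = −9·91 + 41·20
1 = 41·3114 − 1403·91
1 = −1403·9433 + 4250·3114
1 = 4250·40846 − 18403·9433
So 9433·(-18403) ≡ 1 (mod 40846), giving 9433⁻¹ ≡ 22443.
x ≡ 9433⁻¹·319 ≡ 22443·319 ≡ 11267 (mod 40846).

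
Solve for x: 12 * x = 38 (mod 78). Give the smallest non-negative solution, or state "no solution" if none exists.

gcd(12, 78):
78 = 6×12 + 6
12 = 2×6 + 0
gcd = 6, but 6 ∤ 38, so the congruence has no solution.

no solution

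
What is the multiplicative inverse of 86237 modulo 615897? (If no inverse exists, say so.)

191996

Run Euclid on (615897, 86237):
615897 = 7·86237 + 12238
86237 = 7·12238 + 571
12238 = 21·571 + 247
571 = 2·247 + 77
247 = 3·77 + 16
77 = 4·16 + 13
16 = 1·13 + 3
13 = 4·3 + 1
3 = 3·1 + 0
The gcd is 1. Working backward:
1 = 13 − 4·3
1 = −4·16 + 5·13
1 = 5·77 − 24·16
1 = −24·247 + 77·77
1 = 77·571 − 178·247
1 = −178·12238 + 3815·571
1 = 3815·86237 − 26883·12238
1 = −26883·615897 + 191996·86237
So 86237·191996 ≡ 1 (mod 615897).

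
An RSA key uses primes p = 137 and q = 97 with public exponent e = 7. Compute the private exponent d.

11191

φ(n) = (p−1)(q−1) = 136·96 = 13056.
Need d with 7·d ≡ 1 (mod 13056). Apply the extended Euclidean algorithm:
13056 = 1865*7 + 1
7 = 7*1 + 0
Back-substitute:
1 = 13056 − 1865·7
So 7·(-1865) ≡ 1 (mod 13056), hence d ≡ -1865 ≡ 11191 (mod 13056).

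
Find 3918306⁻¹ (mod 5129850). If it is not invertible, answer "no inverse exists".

Euclidean algorithm on 5129850, 3918306:
5129850 = 1·3918306 + 1211544
3918306 = 3·1211544 + 283674
1211544 = 4·283674 + 76848
283674 = 3·76848 + 53130
76848 = 1·53130 + 23718
53130 = 2·23718 + 5694
23718 = 4·5694 + 942
5694 = 6·942 + 42
942 = 22·42 + 18
42 = 2·18 + 6
18 = 3·6 + 0
The gcd is 6, not 1, hence no inverse exists.

no inverse exists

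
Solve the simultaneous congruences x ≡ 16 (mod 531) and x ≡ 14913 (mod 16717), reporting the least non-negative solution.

533140

Write x = 16 + 531·k. Then 531·k ≡ 14913 − 16 ≡ 14897 (mod 16717).
Need 531⁻¹ mod 16717. Extended Euclid on (16717, 531):
16717 = 31*531 + 256
531 = 2*256 + 19
256 = 13*19 + 9
19 = 2*9 + 1
9 = 9*1 + 0
Back-substitute:
1 = 19 − 2·9
1 = −2·256 + 27·19
1 = 27·531 − 56·256
1 = −56·16717 + 1763·531
531⁻¹ ≡ 1763 (mod 16717), so k ≡ 1763·14897 ≡ 1004 (mod 16717).
x = 16 + 531·1004 = 533140.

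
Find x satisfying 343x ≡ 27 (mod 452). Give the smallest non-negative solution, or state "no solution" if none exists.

261

First find gcd(343, 452):
452 = 1·343 + 109
343 = 3·109 + 16
109 = 6·16 + 13
16 = 1·13 + 3
13 = 4·3 + 1
3 = 3·1 + 0
gcd = 1, so a unique solution mod 452 exists.
Back-substitute for the Bézout coefficients:
1 = 13 − 4·3
1 = −4·16 + 5·13
1 = 5·109 − 34·16
1 = −34·343 + 107·109
1 = 107·452 − 141·343
So 343·(-141) ≡ 1 (mod 452), giving 343⁻¹ ≡ 311.
x ≡ 343⁻¹·27 ≡ 311·27 ≡ 261 (mod 452).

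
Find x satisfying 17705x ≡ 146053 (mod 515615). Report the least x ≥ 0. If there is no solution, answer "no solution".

no solution

gcd(17705, 515615):
515615 = 29·17705 + 2170
17705 = 8·2170 + 345
2170 = 6·345 + 100
345 = 3·100 + 45
100 = 2·45 + 10
45 = 4·10 + 5
10 = 2·5 + 0
gcd = 5, but 5 ∤ 146053, so the congruence has no solution.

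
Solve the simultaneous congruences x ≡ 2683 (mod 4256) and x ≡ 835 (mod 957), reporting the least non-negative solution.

1126267

Write x = 2683 + 4256·k. Then 4256·k ≡ 835 − 2683 ≡ 66 (mod 957).
Need 4256⁻¹ mod 957. Extended Euclid on (957, 428):
957 = 2*428 + 101
428 = 4*101 + 24
101 = 4*24 + 5
24 = 4*5 + 4
5 = 1*4 + 1
4 = 4*1 + 0
Back-substitute:
1 = 5 − 4
1 = −24 + 5·5
1 = 5·101 − 21·24
1 = −21·428 + 89·101
1 = 89·957 − 199·428
4256⁻¹ ≡ 758 (mod 957), so k ≡ 758·66 ≡ 264 (mod 957).
x = 2683 + 4256·264 = 1126267.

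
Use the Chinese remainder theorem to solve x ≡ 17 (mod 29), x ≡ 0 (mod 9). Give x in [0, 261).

Write x = 17 + 29·k. Then 29·k ≡ 0 − 17 ≡ 1 (mod 9).
Need 29⁻¹ mod 9. Extended Euclid on (9, 2):
9 = 4×2 + 1
2 = 2×1 + 0
Back-substitute:
1 = 9 − 4·2
29⁻¹ ≡ 5 (mod 9), so k ≡ 5·1 ≡ 5 (mod 9).
x = 17 + 29·5 = 162.

162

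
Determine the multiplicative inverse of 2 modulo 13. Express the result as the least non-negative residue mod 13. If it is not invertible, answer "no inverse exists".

7

gcd(13, 2) by repeated division:
13 = 6*2 + 1
2 = 2*1 + 0
Since gcd(2, 13) = 1, back-substitute to write 1 as a combination:
1 = 13 − 6·2
So 2·(-6) ≡ 1 (mod 13), and -6 ≡ 7 (mod 13).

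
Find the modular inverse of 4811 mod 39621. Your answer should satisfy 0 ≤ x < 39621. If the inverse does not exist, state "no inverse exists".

11645

Apply the Euclidean algorithm to 39621 and 4811:
39621 = 8×4811 + 1133
4811 = 4×1133 + 279
1133 = 4×279 + 17
279 = 16×17 + 7
17 = 2×7 + 3
7 = 2×3 + 1
3 = 3×1 + 0
The gcd is 1. Working backward:
1 = 7 − 2·3
1 = −2·17 + 5·7
1 = 5·279 − 82·17
1 = −82·1133 + 333·279
1 = 333·4811 − 1414·1133
1 = −1414·39621 + 11645·4811
So 4811·11645 ≡ 1 (mod 39621).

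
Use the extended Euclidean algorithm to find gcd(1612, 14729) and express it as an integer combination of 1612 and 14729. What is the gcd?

13

Apply Euclid's algorithm to 14729 and 1612:
14729 = 9×1612 + 221
1612 = 7×221 + 65
221 = 3×65 + 26
65 = 2×26 + 13
26 = 2×13 + 0
gcd(1612, 14729) = 13.
Working backward:
13 = 65 − 2·26
13 = −2·221 + 7·65
13 = 7·1612 − 51·221
13 = −51·14729 + 466·1612
So 13 = (-51)·14729 + (466)·1612.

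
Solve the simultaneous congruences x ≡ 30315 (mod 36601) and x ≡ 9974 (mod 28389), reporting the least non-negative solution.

Write x = 30315 + 36601·k. Then 36601·k ≡ 9974 − 30315 ≡ 8048 (mod 28389).
Need 36601⁻¹ mod 28389. Extended Euclid on (28389, 8212):
28389 = 3×8212 + 3753
8212 = 2×3753 + 706
3753 = 5×706 + 223
706 = 3×223 + 37
223 = 6×37 + 1
37 = 37×1 + 0
Back-substitute:
1 = 223 − 6·37
1 = −6·706 + 19·223
1 = 19·3753 − 101·706
1 = −101·8212 + 221·3753
1 = 221·28389 − 764·8212
36601⁻¹ ≡ 27625 (mod 28389), so k ≡ 27625·8048 ≡ 11741 (mod 28389).
x = 30315 + 36601·11741 = 429762656.

429762656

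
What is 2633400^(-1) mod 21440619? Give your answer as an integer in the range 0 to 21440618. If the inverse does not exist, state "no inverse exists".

Compute gcd(2633400, 21440619):
21440619 = 8·2633400 + 373419
2633400 = 7·373419 + 19467
373419 = 19·19467 + 3546
19467 = 5·3546 + 1737
3546 = 2·1737 + 72
1737 = 24·72 + 9
72 = 8·9 + 0
Since gcd = 9 > 1, 2633400 is not a unit mod 21440619.

no inverse exists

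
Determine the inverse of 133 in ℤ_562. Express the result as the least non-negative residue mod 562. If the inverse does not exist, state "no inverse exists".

131

Extended Euclidean algorithm:
562 = 4*133 + 30
133 = 4*30 + 13
30 = 2*13 + 4
13 = 3*4 + 1
4 = 4*1 + 0
The gcd is 1. Working backward:
1 = 13 − 3·4
1 = −3·30 + 7·13
1 = 7·133 − 31·30
1 = −31·562 + 131·133
So 133·131 ≡ 1 (mod 562).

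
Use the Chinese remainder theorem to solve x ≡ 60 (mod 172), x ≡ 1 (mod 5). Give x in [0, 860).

576

Write x = 60 + 172·k. Then 172·k ≡ 1 − 60 ≡ 1 (mod 5).
Need 172⁻¹ mod 5. Extended Euclid on (5, 2):
5 = 2×2 + 1
2 = 2×1 + 0
Back-substitute:
1 = 5 − 2·2
172⁻¹ ≡ 3 (mod 5), so k ≡ 3·1 ≡ 3 (mod 5).
x = 60 + 172·3 = 576.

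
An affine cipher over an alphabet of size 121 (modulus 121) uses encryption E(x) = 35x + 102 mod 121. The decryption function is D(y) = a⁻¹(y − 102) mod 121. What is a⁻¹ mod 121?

Run Euclid on (121, 35):
121 = 3×35 + 16
35 = 2×16 + 3
16 = 5×3 + 1
3 = 3×1 + 0
Since gcd(35, 121) = 1, back-substitute to write 1 as a combination:
1 = 16 − 5·3
1 = −5·35 + 11·16
1 = 11·121 − 38·35
Hence 35⁻¹ ≡ -38 ≡ 83 (mod 121).

83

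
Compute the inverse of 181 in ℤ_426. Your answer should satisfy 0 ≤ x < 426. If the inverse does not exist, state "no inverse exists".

193

gcd(426, 181) by repeated division:
426 = 2*181 + 64
181 = 2*64 + 53
64 = 1*53 + 11
53 = 4*11 + 9
11 = 1*9 + 2
9 = 4*2 + 1
2 = 2*1 + 0
Since gcd(181, 426) = 1, back-substitute to write 1 as a combination:
1 = 9 − 4·2
1 = −4·11 + 5·9
1 = 5·53 − 24·11
1 = −24·64 + 29·53
1 = 29·181 − 82·64
1 = −82·426 + 193·181
So 181·193 ≡ 1 (mod 426).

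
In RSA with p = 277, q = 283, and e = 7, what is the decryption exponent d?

11119

φ(n) = (p−1)(q−1) = 276·282 = 77832.
Need d with 7·d ≡ 1 (mod 77832). Apply the extended Euclidean algorithm:
77832 = 11118*7 + 6
7 = 1*6 + 1
6 = 6*1 + 0
Back-substitute:
1 = 7 − 6
1 = −77832 + 11119·7
So 7·11119 ≡ 1 (mod 77832), hence d = 11119.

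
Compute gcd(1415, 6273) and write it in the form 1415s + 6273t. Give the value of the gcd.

1

Repeated division:
6273 = 4*1415 + 613
1415 = 2*613 + 189
613 = 3*189 + 46
189 = 4*46 + 5
46 = 9*5 + 1
5 = 5*1 + 0
gcd(1415, 6273) = 1.
Working backward:
1 = 46 − 9·5
1 = −9·189 + 37·46
1 = 37·613 − 120·189
1 = −120·1415 + 277·613
1 = 277·6273 − 1228·1415
So 1 = (277)·6273 + (-1228)·1415.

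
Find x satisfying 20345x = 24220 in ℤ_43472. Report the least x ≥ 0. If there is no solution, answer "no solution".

no solution

gcd(20345, 43472):
43472 = 2·20345 + 2782
20345 = 7·2782 + 871
2782 = 3·871 + 169
871 = 5·169 + 26
169 = 6·26 + 13
26 = 2·13 + 0
gcd = 13, but 13 ∤ 24220, so the congruence has no solution.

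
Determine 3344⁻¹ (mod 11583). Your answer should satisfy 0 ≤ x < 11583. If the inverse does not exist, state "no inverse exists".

Compute gcd(3344, 11583):
11583 = 3×3344 + 1551
3344 = 2×1551 + 242
1551 = 6×242 + 99
242 = 2×99 + 44
99 = 2×44 + 11
44 = 4×11 + 0
gcd(3344, 11583) = 11 ≠ 1, so 3344 has no multiplicative inverse modulo 11583.

no inverse exists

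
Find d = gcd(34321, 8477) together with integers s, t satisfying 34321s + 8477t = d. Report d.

7

Repeated division:
34321 = 4×8477 + 413
8477 = 20×413 + 217
413 = 1×217 + 196
217 = 1×196 + 21
196 = 9×21 + 7
21 = 3×7 + 0
gcd(34321, 8477) = 7.
Express as a combination:
7 = 196 − 9·21
7 = −9·217 + 10·196
7 = 10·413 − 19·217
7 = −19·8477 + 390·413
7 = 390·34321 − 1579·8477
So 7 = (390)·34321 + (-1579)·8477.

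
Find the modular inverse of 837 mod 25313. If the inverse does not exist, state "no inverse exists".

Extended Euclidean algorithm:
25313 = 30×837 + 203
837 = 4×203 + 25
203 = 8×25 + 3
25 = 8×3 + 1
3 = 3×1 + 0
The gcd is 1. Working backward:
1 = 25 − 8·3
1 = −8·203 + 65·25
1 = 65·837 − 268·203
1 = −268·25313 + 8105·837
So 837·8105 ≡ 1 (mod 25313).

8105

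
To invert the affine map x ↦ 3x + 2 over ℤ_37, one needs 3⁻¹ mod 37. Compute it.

Apply the Euclidean algorithm to 37 and 3:
37 = 12×3 + 1
3 = 3×1 + 0
The gcd is 1. Working backward:
1 = 37 − 12·3
Thus 3·(-12) ≡ 1 (mod 37); reducing, -12 mod 37 = 25.

25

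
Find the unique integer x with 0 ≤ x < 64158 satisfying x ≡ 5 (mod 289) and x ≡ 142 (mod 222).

18790

Write x = 5 + 289·k. Then 289·k ≡ 142 − 5 ≡ 137 (mod 222).
Need 289⁻¹ mod 222. Extended Euclid on (222, 67):
222 = 3×67 + 21
67 = 3×21 + 4
21 = 5×4 + 1
4 = 4×1 + 0
Back-substitute:
1 = 21 − 5·4
1 = −5·67 + 16·21
1 = 16·222 − 53·67
289⁻¹ ≡ 169 (mod 222), so k ≡ 169·137 ≡ 65 (mod 222).
x = 5 + 289·65 = 18790.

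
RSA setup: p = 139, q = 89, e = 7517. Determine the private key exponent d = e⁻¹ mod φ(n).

11333

φ(n) = (p−1)(q−1) = 138·88 = 12144.
Need d with 7517·d ≡ 1 (mod 12144). Apply the extended Euclidean algorithm:
12144 = 1·7517 + 4627
7517 = 1·4627 + 2890
4627 = 1·2890 + 1737
2890 = 1·1737 + 1153
1737 = 1·1153 + 584
1153 = 1·584 + 569
584 = 1·569 + 15
569 = 37·15 + 14
15 = 1·14 + 1
14 = 14·1 + 0
Back-substitute:
1 = 15 − 14
1 = −569 + 38·15
1 = 38·584 − 39·569
1 = −39·1153 + 77·584
1 = 77·1737 − 116·1153
1 = −116·2890 + 193·1737
1 = 193·4627 − 309·2890
1 = −309·7517 + 502·4627
1 = 502·12144 − 811·7517
So 7517·(-811) ≡ 1 (mod 12144), hence d ≡ -811 ≡ 11333 (mod 12144).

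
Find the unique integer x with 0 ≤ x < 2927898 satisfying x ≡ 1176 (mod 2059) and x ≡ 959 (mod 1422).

2124005

Write x = 1176 + 2059·k. Then 2059·k ≡ 959 − 1176 ≡ 1205 (mod 1422).
Need 2059⁻¹ mod 1422. Extended Euclid on (1422, 637):
1422 = 2*637 + 148
637 = 4*148 + 45
148 = 3*45 + 13
45 = 3*13 + 6
13 = 2*6 + 1
6 = 6*1 + 0
Back-substitute:
1 = 13 − 2·6
1 = −2·45 + 7·13
1 = 7·148 − 23·45
1 = −23·637 + 99·148
1 = 99·1422 − 221·637
2059⁻¹ ≡ 1201 (mod 1422), so k ≡ 1201·1205 ≡ 1031 (mod 1422).
x = 1176 + 2059·1031 = 2124005.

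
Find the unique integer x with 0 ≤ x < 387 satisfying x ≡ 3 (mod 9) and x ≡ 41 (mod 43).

Write x = 3 + 9·k. Then 9·k ≡ 41 − 3 ≡ 38 (mod 43).
Need 9⁻¹ mod 43. Extended Euclid on (43, 9):
43 = 4·9 + 7
9 = 1·7 + 2
7 = 3·2 + 1
2 = 2·1 + 0
Back-substitute:
1 = 7 − 3·2
1 = −3·9 + 4·7
1 = 4·43 − 19·9
9⁻¹ ≡ 24 (mod 43), so k ≡ 24·38 ≡ 9 (mod 43).
x = 3 + 9·9 = 84.

84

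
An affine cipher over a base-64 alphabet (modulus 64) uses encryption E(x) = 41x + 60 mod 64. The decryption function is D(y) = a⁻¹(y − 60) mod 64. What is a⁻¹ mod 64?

25

Extended Euclidean algorithm:
64 = 1×41 + 23
41 = 1×23 + 18
23 = 1×18 + 5
18 = 3×5 + 3
5 = 1×3 + 2
3 = 1×2 + 1
2 = 2×1 + 0
The gcd is 1. Working backward:
1 = 3 − 2
1 = −5 + 2·3
1 = 2·18 − 7·5
1 = −7·23 + 9·18
1 = 9·41 − 16·23
1 = −16·64 + 25·41
So 41·25 ≡ 1 (mod 64).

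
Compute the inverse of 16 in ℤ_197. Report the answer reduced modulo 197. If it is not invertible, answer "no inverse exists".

37

Apply the Euclidean algorithm to 197 and 16:
197 = 12·16 + 5
16 = 3·5 + 1
5 = 5·1 + 0
gcd = 1, so the inverse exists. Back-substitute:
1 = 16 − 3·5
1 = −3·197 + 37·16
So 16·37 ≡ 1 (mod 197).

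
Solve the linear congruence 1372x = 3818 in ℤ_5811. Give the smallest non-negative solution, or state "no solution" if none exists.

3281

First find gcd(1372, 5811):
5811 = 4*1372 + 323
1372 = 4*323 + 80
323 = 4*80 + 3
80 = 26*3 + 2
3 = 1*2 + 1
2 = 2*1 + 0
gcd = 1, so a unique solution mod 5811 exists.
Back-substitute for the Bézout coefficients:
1 = 3 − 2
1 = −80 + 27·3
1 = 27·323 − 109·80
1 = −109·1372 + 463·323
1 = 463·5811 − 1961·1372
So 1372·(-1961) ≡ 1 (mod 5811), giving 1372⁻¹ ≡ 3850.
x ≡ 1372⁻¹·3818 ≡ 3850·3818 ≡ 3281 (mod 5811).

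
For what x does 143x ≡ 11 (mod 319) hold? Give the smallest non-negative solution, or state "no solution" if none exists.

9

First find gcd(143, 319):
319 = 2·143 + 33
143 = 4·33 + 11
33 = 3·11 + 0
gcd = 11 and 11 | 11, so solutions exist. Divide through by 11: 13x ≡ 1 (mod 29).
Now find 13⁻¹ mod 29:
29 = 2·13 + 3
13 = 4·3 + 1
3 = 3·1 + 0
Back-substitute:
1 = 13 − 4·3
1 = −4·29 + 9·13
So 13⁻¹ ≡ 9 (mod 29).
Then x ≡ 9·1 ≡ 9 (mod 29); the smallest non-negative solution is x = 9.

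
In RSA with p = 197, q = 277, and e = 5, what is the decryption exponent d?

43277

φ(n) = (p−1)(q−1) = 196·276 = 54096.
Need d with 5·d ≡ 1 (mod 54096). Apply the extended Euclidean algorithm:
54096 = 10819*5 + 1
5 = 5*1 + 0
Back-substitute:
1 = 54096 − 10819·5
So 5·(-10819) ≡ 1 (mod 54096), hence d ≡ -10819 ≡ 43277 (mod 54096).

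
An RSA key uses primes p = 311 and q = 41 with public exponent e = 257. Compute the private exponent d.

φ(n) = (p−1)(q−1) = 310·40 = 12400.
Need d with 257·d ≡ 1 (mod 12400). Apply the extended Euclidean algorithm:
12400 = 48*257 + 64
257 = 4*64 + 1
64 = 64*1 + 0
Back-substitute:
1 = 257 − 4·64
1 = −4·12400 + 193·257
So 257·193 ≡ 1 (mod 12400), hence d = 193.

193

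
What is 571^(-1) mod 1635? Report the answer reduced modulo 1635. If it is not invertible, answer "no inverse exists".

1111

Extended Euclidean algorithm:
1635 = 2×571 + 493
571 = 1×493 + 78
493 = 6×78 + 25
78 = 3×25 + 3
25 = 8×3 + 1
3 = 3×1 + 0
The gcd is 1. Working backward:
1 = 25 − 8·3
1 = −8·78 + 25·25
1 = 25·493 − 158·78
1 = −158·571 + 183·493
1 = 183·1635 − 524·571
Thus 571·(-524) ≡ 1 (mod 1635); reducing, -524 mod 1635 = 1111.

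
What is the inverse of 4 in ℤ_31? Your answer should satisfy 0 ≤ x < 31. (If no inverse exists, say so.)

Run Euclid on (31, 4):
31 = 7*4 + 3
4 = 1*3 + 1
3 = 3*1 + 0
Since gcd(4, 31) = 1, back-substitute to write 1 as a combination:
1 = 4 − 3
1 = −31 + 8·4
So 4·8 ≡ 1 (mod 31).

8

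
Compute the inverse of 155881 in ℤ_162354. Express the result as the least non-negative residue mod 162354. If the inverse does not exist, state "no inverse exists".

89617

Extended Euclidean algorithm:
162354 = 1×155881 + 6473
155881 = 24×6473 + 529
6473 = 12×529 + 125
529 = 4×125 + 29
125 = 4×29 + 9
29 = 3×9 + 2
9 = 4×2 + 1
2 = 2×1 + 0
Since gcd(155881, 162354) = 1, back-substitute to write 1 as a combination:
1 = 9 − 4·2
1 = −4·29 + 13·9
1 = 13·125 − 56·29
1 = −56·529 + 237·125
1 = 237·6473 − 2900·529
1 = −2900·155881 + 69837·6473
1 = 69837·162354 − 72737·155881
So 155881·(-72737) ≡ 1 (mod 162354), and -72737 ≡ 89617 (mod 162354).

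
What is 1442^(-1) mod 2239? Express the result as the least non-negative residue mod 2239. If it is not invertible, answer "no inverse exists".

Run Euclid on (2239, 1442):
2239 = 1×1442 + 797
1442 = 1×797 + 645
797 = 1×645 + 152
645 = 4×152 + 37
152 = 4×37 + 4
37 = 9×4 + 1
4 = 4×1 + 0
Since gcd(1442, 2239) = 1, back-substitute to write 1 as a combination:
1 = 37 − 9·4
1 = −9·152 + 37·37
1 = 37·645 − 157·152
1 = −157·797 + 194·645
1 = 194·1442 − 351·797
1 = −351·2239 + 545·1442
So 1442·545 ≡ 1 (mod 2239).

545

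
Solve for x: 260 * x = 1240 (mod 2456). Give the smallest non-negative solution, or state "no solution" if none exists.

First find gcd(260, 2456):
2456 = 9·260 + 116
260 = 2·116 + 28
116 = 4·28 + 4
28 = 7·4 + 0
gcd = 4 and 4 | 1240, so solutions exist. Divide through by 4: 65x ≡ 310 (mod 614).
Now find 65⁻¹ mod 614:
614 = 9·65 + 29
65 = 2·29 + 7
29 = 4·7 + 1
7 = 7·1 + 0
Back-substitute:
1 = 29 − 4·7
1 = −4·65 + 9·29
1 = 9·614 − 85·65
So 65·(-85) ≡ 1 (mod 614), i.e. 65⁻¹ ≡ 529.
Then x ≡ 529·310 ≡ 52 (mod 614); the smallest non-negative solution is x = 52.

52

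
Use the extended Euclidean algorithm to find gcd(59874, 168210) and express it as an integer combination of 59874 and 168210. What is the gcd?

Apply Euclid's algorithm to 168210 and 59874:
168210 = 2·59874 + 48462
59874 = 1·48462 + 11412
48462 = 4·11412 + 2814
11412 = 4·2814 + 156
2814 = 18·156 + 6
156 = 26·6 + 0
gcd(59874, 168210) = 6.
Back-substituting:
6 = 2814 − 18·156
6 = −18·11412 + 73·2814
6 = 73·48462 − 310·11412
6 = −310·59874 + 383·48462
6 = 383·168210 − 1076·59874
So 6 = (383)·168210 + (-1076)·59874.

6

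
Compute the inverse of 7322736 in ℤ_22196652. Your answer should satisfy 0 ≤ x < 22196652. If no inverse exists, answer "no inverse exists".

no inverse exists

Euclidean algorithm on 22196652, 7322736:
22196652 = 3*7322736 + 228444
7322736 = 32*228444 + 12528
228444 = 18*12528 + 2940
12528 = 4*2940 + 768
2940 = 3*768 + 636
768 = 1*636 + 132
636 = 4*132 + 108
132 = 1*108 + 24
108 = 4*24 + 12
24 = 2*12 + 0
gcd(7322736, 22196652) = 12 ≠ 1, so 7322736 has no multiplicative inverse modulo 22196652.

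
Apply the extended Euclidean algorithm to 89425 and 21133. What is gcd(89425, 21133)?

7

Repeated division:
89425 = 4×21133 + 4893
21133 = 4×4893 + 1561
4893 = 3×1561 + 210
1561 = 7×210 + 91
210 = 2×91 + 28
91 = 3×28 + 7
28 = 4×7 + 0
gcd(89425, 21133) = 7.
Working backward:
7 = 91 − 3·28
7 = −3·210 + 7·91
7 = 7·1561 − 52·210
7 = −52·4893 + 163·1561
7 = 163·21133 − 704·4893
7 = −704·89425 + 2979·21133
So 7 = (-704)·89425 + (2979)·21133.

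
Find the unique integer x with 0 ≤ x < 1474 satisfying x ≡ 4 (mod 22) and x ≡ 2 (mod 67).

Write x = 4 + 22·k. Then 22·k ≡ 2 − 4 ≡ 65 (mod 67).
Need 22⁻¹ mod 67. Extended Euclid on (67, 22):
67 = 3·22 + 1
22 = 22·1 + 0
Back-substitute:
1 = 67 − 3·22
22⁻¹ ≡ 64 (mod 67), so k ≡ 64·65 ≡ 6 (mod 67).
x = 4 + 22·6 = 136.

136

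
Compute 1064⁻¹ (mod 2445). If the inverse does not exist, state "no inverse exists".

Run Euclid on (2445, 1064):
2445 = 2·1064 + 317
1064 = 3·317 + 113
317 = 2·113 + 91
113 = 1·91 + 22
91 = 4·22 + 3
22 = 7·3 + 1
3 = 3·1 + 0
The gcd is 1. Working backward:
1 = 22 − 7·3
1 = −7·91 + 29·22
1 = 29·113 − 36·91
1 = −36·317 + 101·113
1 = 101·1064 − 339·317
1 = −339·2445 + 779·1064
So 1064·779 ≡ 1 (mod 2445).

779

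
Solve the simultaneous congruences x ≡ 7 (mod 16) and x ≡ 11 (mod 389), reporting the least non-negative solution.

4679

Write x = 7 + 16·k. Then 16·k ≡ 11 − 7 ≡ 4 (mod 389).
Need 16⁻¹ mod 389. Extended Euclid on (389, 16):
389 = 24·16 + 5
16 = 3·5 + 1
5 = 5·1 + 0
Back-substitute:
1 = 16 − 3·5
1 = −3·389 + 73·16
16⁻¹ ≡ 73 (mod 389), so k ≡ 73·4 ≡ 292 (mod 389).
x = 7 + 16·292 = 4679.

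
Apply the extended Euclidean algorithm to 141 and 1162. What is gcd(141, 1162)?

Repeated division:
1162 = 8*141 + 34
141 = 4*34 + 5
34 = 6*5 + 4
5 = 1*4 + 1
4 = 4*1 + 0
gcd(141, 1162) = 1.
Back-substituting:
1 = 5 − 4
1 = −34 + 7·5
1 = 7·141 − 29·34
1 = −29·1162 + 239·141
So 1 = (-29)·1162 + (239)·141.

1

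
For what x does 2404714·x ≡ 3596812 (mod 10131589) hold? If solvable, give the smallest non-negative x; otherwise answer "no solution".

no solution

gcd(2404714, 10131589):
10131589 = 4·2404714 + 512733
2404714 = 4·512733 + 353782
512733 = 1·353782 + 158951
353782 = 2·158951 + 35880
158951 = 4·35880 + 15431
35880 = 2·15431 + 5018
15431 = 3·5018 + 377
5018 = 13·377 + 117
377 = 3·117 + 26
117 = 4·26 + 13
26 = 2·13 + 0
gcd = 13, but 13 ∤ 3596812, so the congruence has no solution.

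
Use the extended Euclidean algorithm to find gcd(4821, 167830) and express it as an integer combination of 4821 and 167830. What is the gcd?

Repeated division:
167830 = 34·4821 + 3916
4821 = 1·3916 + 905
3916 = 4·905 + 296
905 = 3·296 + 17
296 = 17·17 + 7
17 = 2·7 + 3
7 = 2·3 + 1
3 = 3·1 + 0
gcd(4821, 167830) = 1.
Express as a combination:
1 = 7 − 2·3
1 = −2·17 + 5·7
1 = 5·296 − 87·17
1 = −87·905 + 266·296
1 = 266·3916 − 1151·905
1 = −1151·4821 + 1417·3916
1 = 1417·167830 − 49329·4821
So 1 = (1417)·167830 + (-49329)·4821.

1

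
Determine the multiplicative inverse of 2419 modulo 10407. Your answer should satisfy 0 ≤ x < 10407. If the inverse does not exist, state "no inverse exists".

Apply the Euclidean algorithm to 10407 and 2419:
10407 = 4·2419 + 731
2419 = 3·731 + 226
731 = 3·226 + 53
226 = 4·53 + 14
53 = 3·14 + 11
14 = 1·11 + 3
11 = 3·3 + 2
3 = 1·2 + 1
2 = 2·1 + 0
gcd = 1, so the inverse exists. Back-substitute:
1 = 3 − 2
1 = −11 + 4·3
1 = 4·14 − 5·11
1 = −5·53 + 19·14
1 = 19·226 − 81·53
1 = −81·731 + 262·226
1 = 262·2419 − 867·731
1 = −867·10407 + 3730·2419
So 2419·3730 ≡ 1 (mod 10407).

3730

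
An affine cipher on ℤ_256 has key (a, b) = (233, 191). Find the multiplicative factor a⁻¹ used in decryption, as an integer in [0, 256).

Extended Euclidean algorithm:
256 = 1·233 + 23
233 = 10·23 + 3
23 = 7·3 + 2
3 = 1·2 + 1
2 = 2·1 + 0
Since gcd(233, 256) = 1, back-substitute to write 1 as a combination:
1 = 3 − 2
1 = −23 + 8·3
1 = 8·233 − 81·23
1 = −81·256 + 89·233
So 233·89 ≡ 1 (mod 256).

89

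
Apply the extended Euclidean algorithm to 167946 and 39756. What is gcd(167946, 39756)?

6

Apply Euclid's algorithm to 167946 and 39756:
167946 = 4×39756 + 8922
39756 = 4×8922 + 4068
8922 = 2×4068 + 786
4068 = 5×786 + 138
786 = 5×138 + 96
138 = 1×96 + 42
96 = 2×42 + 12
42 = 3×12 + 6
12 = 2×6 + 0
gcd(167946, 39756) = 6.
Working backward:
6 = 42 − 3·12
6 = −3·96 + 7·42
6 = 7·138 − 10·96
6 = −10·786 + 57·138
6 = 57·4068 − 295·786
6 = −295·8922 + 647·4068
6 = 647·39756 − 2883·8922
6 = −2883·167946 + 12179·39756
So 6 = (-2883)·167946 + (12179)·39756.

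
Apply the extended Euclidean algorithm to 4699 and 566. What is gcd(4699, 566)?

Repeated division:
4699 = 8·566 + 171
566 = 3·171 + 53
171 = 3·53 + 12
53 = 4·12 + 5
12 = 2·5 + 2
5 = 2·2 + 1
2 = 2·1 + 0
gcd(4699, 566) = 1.
Back-substituting:
1 = 5 − 2·2
1 = −2·12 + 5·5
1 = 5·53 − 22·12
1 = −22·171 + 71·53
1 = 71·566 − 235·171
1 = −235·4699 + 1951·566
So 1 = (-235)·4699 + (1951)·566.

1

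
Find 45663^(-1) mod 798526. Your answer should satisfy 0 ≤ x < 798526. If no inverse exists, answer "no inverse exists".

gcd(798526, 45663) by repeated division:
798526 = 17×45663 + 22255
45663 = 2×22255 + 1153
22255 = 19×1153 + 348
1153 = 3×348 + 109
348 = 3×109 + 21
109 = 5×21 + 4
21 = 5×4 + 1
4 = 4×1 + 0
The gcd is 1. Working backward:
1 = 21 − 5·4
1 = −5·109 + 26·21
1 = 26·348 − 83·109
1 = −83·1153 + 275·348
1 = 275·22255 − 5308·1153
1 = −5308·45663 + 10891·22255
1 = 10891·798526 − 190455·45663
So 45663·(-190455) ≡ 1 (mod 798526), and -190455 ≡ 608071 (mod 798526).

608071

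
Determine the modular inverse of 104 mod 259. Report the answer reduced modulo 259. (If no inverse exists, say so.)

Apply the Euclidean algorithm to 259 and 104:
259 = 2·104 + 51
104 = 2·51 + 2
51 = 25·2 + 1
2 = 2·1 + 0
gcd = 1, so the inverse exists. Back-substitute:
1 = 51 − 25·2
1 = −25·104 + 51·51
1 = 51·259 − 127·104
Thus 104·(-127) ≡ 1 (mod 259); reducing, -127 mod 259 = 132.

132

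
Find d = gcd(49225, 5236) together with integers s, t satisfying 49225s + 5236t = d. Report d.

11

Euclidean algorithm:
49225 = 9·5236 + 2101
5236 = 2·2101 + 1034
2101 = 2·1034 + 33
1034 = 31·33 + 11
33 = 3·11 + 0
gcd(49225, 5236) = 11.
Working backward:
11 = 1034 − 31·33
11 = −31·2101 + 63·1034
11 = 63·5236 − 157·2101
11 = −157·49225 + 1476·5236
So 11 = (-157)·49225 + (1476)·5236.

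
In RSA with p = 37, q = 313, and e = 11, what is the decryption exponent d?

10211

φ(n) = (p−1)(q−1) = 36·312 = 11232.
Need d with 11·d ≡ 1 (mod 11232). Apply the extended Euclidean algorithm:
11232 = 1021·11 + 1
11 = 11·1 + 0
Back-substitute:
1 = 11232 − 1021·11
So 11·(-1021) ≡ 1 (mod 11232), hence d ≡ -1021 ≡ 10211 (mod 11232).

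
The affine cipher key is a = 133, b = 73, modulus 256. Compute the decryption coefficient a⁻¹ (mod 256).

gcd(256, 133) by repeated division:
256 = 1×133 + 123
133 = 1×123 + 10
123 = 12×10 + 3
10 = 3×3 + 1
3 = 3×1 + 0
Since gcd(133, 256) = 1, back-substitute to write 1 as a combination:
1 = 10 − 3·3
1 = −3·123 + 37·10
1 = 37·133 − 40·123
1 = −40·256 + 77·133
So 133·77 ≡ 1 (mod 256).

77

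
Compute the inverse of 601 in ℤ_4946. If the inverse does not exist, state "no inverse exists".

Extended Euclidean algorithm:
4946 = 8×601 + 138
601 = 4×138 + 49
138 = 2×49 + 40
49 = 1×40 + 9
40 = 4×9 + 4
9 = 2×4 + 1
4 = 4×1 + 0
gcd = 1, so the inverse exists. Back-substitute:
1 = 9 − 2·4
1 = −2·40 + 9·9
1 = 9·49 − 11·40
1 = −11·138 + 31·49
1 = 31·601 − 135·138
1 = −135·4946 + 1111·601
So 601·1111 ≡ 1 (mod 4946).

1111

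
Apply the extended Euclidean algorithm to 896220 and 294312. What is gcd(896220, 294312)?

12

Repeated division:
896220 = 3×294312 + 13284
294312 = 22×13284 + 2064
13284 = 6×2064 + 900
2064 = 2×900 + 264
900 = 3×264 + 108
264 = 2×108 + 48
108 = 2×48 + 12
48 = 4×12 + 0
gcd(896220, 294312) = 12.
Express as a combination:
12 = 108 − 2·48
12 = −2·264 + 5·108
12 = 5·900 − 17·264
12 = −17·2064 + 39·900
12 = 39·13284 − 251·2064
12 = −251·294312 + 5561·13284
12 = 5561·896220 − 16934·294312
So 12 = (5561)·896220 + (-16934)·294312.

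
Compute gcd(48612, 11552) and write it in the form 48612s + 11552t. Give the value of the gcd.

4

Repeated division:
48612 = 4*11552 + 2404
11552 = 4*2404 + 1936
2404 = 1*1936 + 468
1936 = 4*468 + 64
468 = 7*64 + 20
64 = 3*20 + 4
20 = 5*4 + 0
gcd(48612, 11552) = 4.
Working backward:
4 = 64 − 3·20
4 = −3·468 + 22·64
4 = 22·1936 − 91·468
4 = −91·2404 + 113·1936
4 = 113·11552 − 543·2404
4 = −543·48612 + 2285·11552
So 4 = (-543)·48612 + (2285)·11552.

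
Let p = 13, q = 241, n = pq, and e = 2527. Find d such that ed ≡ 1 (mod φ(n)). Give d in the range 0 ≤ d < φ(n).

φ(n) = (p−1)(q−1) = 12·240 = 2880.
Need d with 2527·d ≡ 1 (mod 2880). Apply the extended Euclidean algorithm:
2880 = 1·2527 + 353
2527 = 7·353 + 56
353 = 6·56 + 17
56 = 3·17 + 5
17 = 3·5 + 2
5 = 2·2 + 1
2 = 2·1 + 0
Back-substitute:
1 = 5 − 2·2
1 = −2·17 + 7·5
1 = 7·56 − 23·17
1 = −23·353 + 145·56
1 = 145·2527 − 1038·353
1 = −1038·2880 + 1183·2527
So 2527·1183 ≡ 1 (mod 2880), hence d = 1183.

1183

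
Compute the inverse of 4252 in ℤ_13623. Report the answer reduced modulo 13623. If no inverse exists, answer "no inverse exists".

Extended Euclidean algorithm:
13623 = 3×4252 + 867
4252 = 4×867 + 784
867 = 1×784 + 83
784 = 9×83 + 37
83 = 2×37 + 9
37 = 4×9 + 1
9 = 9×1 + 0
gcd = 1, so the inverse exists. Back-substitute:
1 = 37 − 4·9
1 = −4·83 + 9·37
1 = 9·784 − 85·83
1 = −85·867 + 94·784
1 = 94·4252 − 461·867
1 = −461·13623 + 1477·4252
So 4252·1477 ≡ 1 (mod 13623).

1477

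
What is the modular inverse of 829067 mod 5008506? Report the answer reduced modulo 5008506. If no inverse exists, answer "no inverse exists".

Run Euclid on (5008506, 829067):
5008506 = 6×829067 + 34104
829067 = 24×34104 + 10571
34104 = 3×10571 + 2391
10571 = 4×2391 + 1007
2391 = 2×1007 + 377
1007 = 2×377 + 253
377 = 1×253 + 124
253 = 2×124 + 5
124 = 24×5 + 4
5 = 1×4 + 1
4 = 4×1 + 0
gcd = 1, so the inverse exists. Back-substitute:
1 = 5 − 4
1 = −124 + 25·5
1 = 25·253 − 51·124
1 = −51·377 + 76·253
1 = 76·1007 − 203·377
1 = −203·2391 + 482·1007
1 = 482·10571 − 2131·2391
1 = −2131·34104 + 6875·10571
1 = 6875·829067 − 167131·34104
1 = −167131·5008506 + 1009661·829067
So 829067·1009661 ≡ 1 (mod 5008506).

1009661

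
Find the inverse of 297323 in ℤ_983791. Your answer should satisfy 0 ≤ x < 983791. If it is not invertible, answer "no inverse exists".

Apply the Euclidean algorithm to 983791 and 297323:
983791 = 3×297323 + 91822
297323 = 3×91822 + 21857
91822 = 4×21857 + 4394
21857 = 4×4394 + 4281
4394 = 1×4281 + 113
4281 = 37×113 + 100
113 = 1×100 + 13
100 = 7×13 + 9
13 = 1×9 + 4
9 = 2×4 + 1
4 = 4×1 + 0
Since gcd(297323, 983791) = 1, back-substitute to write 1 as a combination:
1 = 9 − 2·4
1 = −2·13 + 3·9
1 = 3·100 − 23·13
1 = −23·113 + 26·100
1 = 26·4281 − 985·113
1 = −985·4394 + 1011·4281
1 = 1011·21857 − 5029·4394
1 = −5029·91822 + 21127·21857
1 = 21127·297323 − 68410·91822
1 = −68410·983791 + 226357·297323
So 297323·226357 ≡ 1 (mod 983791).

226357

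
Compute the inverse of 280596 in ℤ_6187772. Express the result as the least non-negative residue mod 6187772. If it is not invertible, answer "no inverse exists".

Euclidean algorithm on 6187772, 280596:
6187772 = 22·280596 + 14660
280596 = 19·14660 + 2056
14660 = 7·2056 + 268
2056 = 7·268 + 180
268 = 1·180 + 88
180 = 2·88 + 4
88 = 22·4 + 0
Since gcd = 4 > 1, 280596 is not a unit mod 6187772.

no inverse exists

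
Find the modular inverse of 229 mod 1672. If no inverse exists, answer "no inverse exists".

Apply the Euclidean algorithm to 1672 and 229:
1672 = 7*229 + 69
229 = 3*69 + 22
69 = 3*22 + 3
22 = 7*3 + 1
3 = 3*1 + 0
The gcd is 1. Working backward:
1 = 22 − 7·3
1 = −7·69 + 22·22
1 = 22·229 − 73·69
1 = −73·1672 + 533·229
So 229·533 ≡ 1 (mod 1672).

533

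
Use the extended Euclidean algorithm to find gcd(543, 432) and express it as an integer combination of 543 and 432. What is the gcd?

Repeated division:
543 = 1*432 + 111
432 = 3*111 + 99
111 = 1*99 + 12
99 = 8*12 + 3
12 = 4*3 + 0
gcd(543, 432) = 3.
Back-substituting:
3 = 99 − 8·12
3 = −8·111 + 9·99
3 = 9·432 − 35·111
3 = −35·543 + 44·432
So 3 = (-35)·543 + (44)·432.

3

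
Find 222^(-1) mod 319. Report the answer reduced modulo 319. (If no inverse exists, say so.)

171

gcd(319, 222) by repeated division:
319 = 1×222 + 97
222 = 2×97 + 28
97 = 3×28 + 13
28 = 2×13 + 2
13 = 6×2 + 1
2 = 2×1 + 0
Since gcd(222, 319) = 1, back-substitute to write 1 as a combination:
1 = 13 − 6·2
1 = −6·28 + 13·13
1 = 13·97 − 45·28
1 = −45·222 + 103·97
1 = 103·319 − 148·222
Hence 222⁻¹ ≡ -148 ≡ 171 (mod 319).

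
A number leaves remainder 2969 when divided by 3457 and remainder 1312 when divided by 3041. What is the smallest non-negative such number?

Write x = 2969 + 3457·k. Then 3457·k ≡ 1312 − 2969 ≡ 1384 (mod 3041).
Need 3457⁻¹ mod 3041. Extended Euclid on (3041, 416):
3041 = 7*416 + 129
416 = 3*129 + 29
129 = 4*29 + 13
29 = 2*13 + 3
13 = 4*3 + 1
3 = 3*1 + 0
Back-substitute:
1 = 13 − 4·3
1 = −4·29 + 9·13
1 = 9·129 − 40·29
1 = −40·416 + 129·129
1 = 129·3041 − 943·416
3457⁻¹ ≡ 2098 (mod 3041), so k ≡ 2098·1384 ≡ 2518 (mod 3041).
x = 2969 + 3457·2518 = 8707695.

8707695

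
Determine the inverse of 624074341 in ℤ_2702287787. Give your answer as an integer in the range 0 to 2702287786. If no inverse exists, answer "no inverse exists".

2032468816

Apply the Euclidean algorithm to 2702287787 and 624074341:
2702287787 = 4×624074341 + 205990423
624074341 = 3×205990423 + 6103072
205990423 = 33×6103072 + 4589047
6103072 = 1×4589047 + 1514025
4589047 = 3×1514025 + 46972
1514025 = 32×46972 + 10921
46972 = 4×10921 + 3288
10921 = 3×3288 + 1057
3288 = 3×1057 + 117
1057 = 9×117 + 4
117 = 29×4 + 1
4 = 4×1 + 0
gcd = 1, so the inverse exists. Back-substitute:
1 = 117 − 29·4
1 = −29·1057 + 262·117
1 = 262·3288 − 815·1057
1 = −815·10921 + 2707·3288
1 = 2707·46972 − 11643·10921
1 = −11643·1514025 + 375283·46972
1 = 375283·4589047 − 1137492·1514025
1 = −1137492·6103072 + 1512775·4589047
1 = 1512775·205990423 − 51059067·6103072
1 = −51059067·624074341 + 154689976·205990423
1 = 154689976·2702287787 − 669818971·624074341
Thus 624074341·(-669818971) ≡ 1 (mod 2702287787); reducing, -669818971 mod 2702287787 = 2032468816.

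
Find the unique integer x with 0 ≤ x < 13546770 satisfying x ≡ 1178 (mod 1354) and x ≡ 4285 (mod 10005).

Write x = 1178 + 1354·k. Then 1354·k ≡ 4285 − 1178 ≡ 3107 (mod 10005).
Need 1354⁻¹ mod 10005. Extended Euclid on (10005, 1354):
10005 = 7·1354 + 527
1354 = 2·527 + 300
527 = 1·300 + 227
300 = 1·227 + 73
227 = 3·73 + 8
73 = 9·8 + 1
8 = 8·1 + 0
Back-substitute:
1 = 73 − 9·8
1 = −9·227 + 28·73
1 = 28·300 − 37·227
1 = −37·527 + 65·300
1 = 65·1354 − 167·527
1 = −167·10005 + 1234·1354
1354⁻¹ ≡ 1234 (mod 10005), so k ≡ 1234·3107 ≡ 2123 (mod 10005).
x = 1178 + 1354·2123 = 2875720.

2875720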